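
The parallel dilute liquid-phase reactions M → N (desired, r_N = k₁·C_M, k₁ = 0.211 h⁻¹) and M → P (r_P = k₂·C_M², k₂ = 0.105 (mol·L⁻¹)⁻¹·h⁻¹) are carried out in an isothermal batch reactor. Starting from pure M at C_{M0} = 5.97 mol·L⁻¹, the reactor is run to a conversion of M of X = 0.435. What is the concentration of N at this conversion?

C_M = C_{M0}(1−X) = 3.373 mol·L⁻¹.
Along a PFR/batch, dC_N/dC_M = −r_N/(r_N+r_P) = −k₁/(k₁+k₂·C_M).
Integrating from C_{M0} to C_M: C_N = (0.211/0.105)·ln[(0.211+0.105·5.97)/(0.211+0.105·3.37)] = 2.010·ln(0.8378/0.5652) = 0.7912 mol·L⁻¹.

0.791 mol·L⁻¹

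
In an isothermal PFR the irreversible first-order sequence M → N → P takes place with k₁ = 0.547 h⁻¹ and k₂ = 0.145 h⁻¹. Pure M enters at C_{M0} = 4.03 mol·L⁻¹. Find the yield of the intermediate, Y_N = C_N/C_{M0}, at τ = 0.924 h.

For first-order series with pure M initially, C_N(τ) = k₁C_{M0}/(k₂−k₁)·(e^(−k₁τ) − e^(−k₂τ)).
e^(−k₁τ) = e^(−0.547×0.924) = e^(−0.5054) = 0.6032; e^(−k₂τ) = e^(−0.1340) = 0.8746.
C_N = 0.547×4.03/(0.145−0.547) × (0.6032−0.8746) = (-5.484)×(-0.2714) = 1.488 mol·L⁻¹.
Y_N = C_N/C_{M0} = 1.488/4.03 = 0.369.

0.369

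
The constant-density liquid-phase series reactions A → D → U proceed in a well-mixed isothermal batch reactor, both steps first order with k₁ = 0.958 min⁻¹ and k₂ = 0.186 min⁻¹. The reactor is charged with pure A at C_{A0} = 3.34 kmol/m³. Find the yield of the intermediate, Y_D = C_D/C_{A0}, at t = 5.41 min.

0.447

Solving the coupled first-order balances gives C_D(t) = [k₁/(k₂−k₁)]·C_{A0}·(e^(−k₁t) − e^(−k₂t)).
e^(−k₁t) = e^(−0.958×5.41) = e^(−5.183) = 0.005612; e^(−k₂t) = e^(−1.006) = 0.3656.
C_D = 0.958×3.34/(0.186−0.958) × (0.005612−0.3656) = (-4.145)×(-0.3600) = 1.492 kmol/m³.
Y_D = C_D/C_{A0} = 1.492/3.34 = 0.447.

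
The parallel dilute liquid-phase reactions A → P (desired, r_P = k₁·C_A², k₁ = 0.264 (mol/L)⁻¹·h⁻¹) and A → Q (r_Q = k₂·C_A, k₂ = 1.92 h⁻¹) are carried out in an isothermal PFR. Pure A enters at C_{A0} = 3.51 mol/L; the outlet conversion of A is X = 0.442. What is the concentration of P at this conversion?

0.422 mol/L

C_A = C_{A0}(1−X) = 1.959 mol/L.
Along a PFR/batch, dC_Q/dC_A = −r_Q/(r_P+r_Q) = −k₂/(k₂+k₁·C_A).
Integrating from C_{A0} to C_A: C_Q = (1.92/0.264)·ln[(1.92+0.264·3.51)/(1.92+0.264·1.96)] = 7.273·ln(2.847/2.437) = 1.130 mol/L.
Then C_P = (C_{A0}−C_A) − C_Q = 1.551 − 1.130 = 0.4216 mol/L.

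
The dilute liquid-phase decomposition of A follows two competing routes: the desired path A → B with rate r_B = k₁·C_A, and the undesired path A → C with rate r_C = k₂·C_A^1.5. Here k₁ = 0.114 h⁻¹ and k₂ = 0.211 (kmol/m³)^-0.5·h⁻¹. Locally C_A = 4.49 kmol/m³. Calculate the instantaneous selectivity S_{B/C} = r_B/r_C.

S_{B/C} = r_B/r_C = (k₁·C_A)/(k₂·C_A^1.5) = (k₁/k₂)·C_A^-0.5.
= (0.114×4.490) / (0.211×4.490^1.5) = 0.5119/2.007 = 0.255.

0.255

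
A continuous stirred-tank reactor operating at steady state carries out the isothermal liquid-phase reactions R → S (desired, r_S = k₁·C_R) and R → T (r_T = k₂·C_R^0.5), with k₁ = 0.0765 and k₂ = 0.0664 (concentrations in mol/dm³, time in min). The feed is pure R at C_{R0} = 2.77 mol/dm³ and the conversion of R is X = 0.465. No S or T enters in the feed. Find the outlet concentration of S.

Exit C_R = C_{R0}(1−X) = 2.77×0.535 = 1.482 mol/dm³.
Rates in a CSTR are evaluated at the outlet concentration: r_S = 0.0765×1.482 = 0.1134, r_T = 0.0664×1.482^0.5 = 0.08083.
Fraction of consumed R going to S: r_S/(r_S+r_T) = 0.5838.
C_S = 0.5838·C_{R0}·X = 0.5838×2.77×0.465 = 0.752 mol/dm³.

0.752 mol/dm³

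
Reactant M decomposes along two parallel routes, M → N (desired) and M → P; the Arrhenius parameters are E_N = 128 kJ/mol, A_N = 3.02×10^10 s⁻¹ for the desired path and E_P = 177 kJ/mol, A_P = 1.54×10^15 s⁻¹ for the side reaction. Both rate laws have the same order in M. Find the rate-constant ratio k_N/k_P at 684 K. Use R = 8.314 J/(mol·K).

0.108

k_N/k_P = (A_N/A_P)·exp[−(E_N−E_P)/(RT)] = (A_N/A_P)·exp[(E_P−E_N)/(RT)].
(E_P−E_N)/(RT) = (177−128)×10³/(8.314×684) = 49000/5687 = 8.616.
k_N/k_P = (3.02×10^10/1.54×10^15)·exp(8.616) = 1.961×10^-5 × 5522 = 0.108.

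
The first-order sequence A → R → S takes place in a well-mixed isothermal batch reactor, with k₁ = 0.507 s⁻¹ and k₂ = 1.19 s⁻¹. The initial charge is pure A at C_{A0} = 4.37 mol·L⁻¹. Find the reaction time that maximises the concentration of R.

Setting dC_R/dt = 0 gives t_opt = ln(k₂/k₁)/(k₂−k₁).
= ln(1.19/0.507)/(1.19−0.507) = ln(2.347)/0.6830 = 0.8532/0.6830 = 1.25 s.

1.25 s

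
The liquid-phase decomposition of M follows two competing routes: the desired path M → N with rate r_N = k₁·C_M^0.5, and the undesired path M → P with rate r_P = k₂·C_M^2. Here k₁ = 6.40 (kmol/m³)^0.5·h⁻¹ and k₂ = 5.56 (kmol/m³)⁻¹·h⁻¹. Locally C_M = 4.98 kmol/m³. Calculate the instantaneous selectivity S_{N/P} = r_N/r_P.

S_{N/P} = r_N/r_P = (k₁·C_M^0.5)/(k₂·C_M^2) = (k₁/k₂)·C_M^-1.5.
= (6.40×4.980^0.5) / (5.56×4.980^2) = 14.28/137.9 = 0.104.
The undesired path is higher order in M, so low C_M (CSTR or dilute feed) favours N.

0.104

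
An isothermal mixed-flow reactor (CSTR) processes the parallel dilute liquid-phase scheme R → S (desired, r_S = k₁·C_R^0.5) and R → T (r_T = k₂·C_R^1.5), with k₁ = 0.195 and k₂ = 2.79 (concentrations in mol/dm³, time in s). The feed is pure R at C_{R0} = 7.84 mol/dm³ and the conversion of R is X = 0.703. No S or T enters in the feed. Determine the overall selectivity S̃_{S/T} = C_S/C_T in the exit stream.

Exit C_R = C_{R0}(1−X) = 7.84×0.297 = 2.328 mol/dm³.
A CSTR operates uniformly at the exit composition, giving r_S = 0.2976 and r_T = 9.913 (each k·C_R^n at C_R = 2.328).
Overall selectivity = C_S/C_T = r_Sτ/(r_Tτ) = r_S/r_T = 0.0300.

0.0300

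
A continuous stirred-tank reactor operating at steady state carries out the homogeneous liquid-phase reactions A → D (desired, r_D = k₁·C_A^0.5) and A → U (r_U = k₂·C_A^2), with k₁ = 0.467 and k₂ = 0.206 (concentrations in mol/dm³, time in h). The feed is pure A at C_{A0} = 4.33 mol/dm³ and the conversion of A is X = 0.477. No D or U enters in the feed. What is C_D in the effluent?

0.825 mol/dm³

Exit C_A = C_{A0}(1−X) = 4.33×0.523 = 2.265 mol/dm³.
Rates in a CSTR are evaluated at the outlet concentration: r_D = 0.467×2.265^0.5 = 0.7028, r_U = 0.206×2.265^2 = 1.056.
Fraction of consumed A going to D: r_D/(r_D+r_U) = 0.3995.
C_D = 0.3995·C_{A0}·X = 0.3995×4.33×0.477 = 0.825 mol/dm³.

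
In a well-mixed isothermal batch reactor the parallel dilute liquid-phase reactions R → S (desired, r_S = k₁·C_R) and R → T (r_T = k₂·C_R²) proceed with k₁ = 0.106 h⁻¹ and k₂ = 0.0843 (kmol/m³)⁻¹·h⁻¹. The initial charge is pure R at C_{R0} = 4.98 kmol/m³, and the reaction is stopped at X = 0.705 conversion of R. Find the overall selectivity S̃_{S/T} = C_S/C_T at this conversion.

0.421

C_R = C_{R0}(1−X) = 1.469 kmol/m³.
Along a PFR/batch, dC_S/dC_R = −r_S/(r_S+r_T) = −k₁/(k₁+k₂·C_R).
Integrating from C_{R0} to C_R: C_S = (0.106/0.0843)·ln[(0.106+0.0843·4.98)/(0.106+0.0843·1.47)] = 1.257·ln(0.5258/0.2298) = 1.041 kmol/m³.
C_T = (C_{R0}−C_R)−C_S = 2.470 kmol/m³; S̃_{S/T} = 1.041/2.470 = 0.421.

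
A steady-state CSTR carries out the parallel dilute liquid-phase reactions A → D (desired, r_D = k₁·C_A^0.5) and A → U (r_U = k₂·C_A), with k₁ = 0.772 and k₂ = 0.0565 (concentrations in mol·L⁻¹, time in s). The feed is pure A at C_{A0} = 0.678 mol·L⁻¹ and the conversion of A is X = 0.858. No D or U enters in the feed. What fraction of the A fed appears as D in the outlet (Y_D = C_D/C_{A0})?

Exit C_A = C_{A0}(1−X) = 0.678×0.142 = 0.09628 mol·L⁻¹.
Rates in a CSTR are evaluated at the outlet concentration: r_D = 0.772×0.09628^0.5 = 0.2395, r_U = 0.0565×0.09628 = 0.005440.
Fraction of consumed A going to D: r_D/(r_D+r_U) = 0.9778.
C_D = 0.9778·C_{A0}·X = 0.9778×0.678×0.858 = 0.569 mol·L⁻¹; Y_D = C_D/C_{A0} = 0.839.

0.839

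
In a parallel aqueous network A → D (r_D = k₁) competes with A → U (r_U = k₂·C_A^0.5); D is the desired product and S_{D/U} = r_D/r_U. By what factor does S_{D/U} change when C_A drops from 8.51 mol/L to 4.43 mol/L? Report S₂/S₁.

1.39

S_{D/U} = (k₁/k₂)·C_A^-0.5, so S₂/S₁ = (C_{A,2}/C_{A,1})^-0.5.
= (4.43/8.51)^(-0.5) = (0.5206)^(-0.5) = 1.39.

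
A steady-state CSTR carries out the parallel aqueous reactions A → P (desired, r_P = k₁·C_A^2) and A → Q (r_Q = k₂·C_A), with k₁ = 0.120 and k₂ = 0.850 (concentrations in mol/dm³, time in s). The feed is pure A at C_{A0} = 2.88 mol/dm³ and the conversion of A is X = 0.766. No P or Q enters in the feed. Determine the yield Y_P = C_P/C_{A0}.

0.0665

Exit C_A = C_{A0}(1−X) = 2.88×0.234 = 0.6739 mol/dm³.
Rates in a CSTR are evaluated at the outlet concentration: r_P = 0.120×0.6739^2 = 0.05450, r_Q = 0.850×0.6739 = 0.5728.
Fraction of consumed A going to P: r_P/(r_P+r_Q) = 0.08688.
C_P = 0.08688·C_{A0}·X = 0.08688×2.88×0.766 = 0.192 mol/dm³; Y_P = C_P/C_{A0} = 0.0665.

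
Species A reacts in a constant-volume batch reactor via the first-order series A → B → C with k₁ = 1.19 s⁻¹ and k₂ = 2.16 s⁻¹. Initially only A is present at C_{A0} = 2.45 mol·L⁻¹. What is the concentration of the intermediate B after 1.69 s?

0.324 mol·L⁻¹

The intermediate concentration in a first-order A→B→C sequence is C_B = k₁C_{A0}(e^(−k₁t) − e^(−k₂t))/(k₂−k₁).
e^(−k₁t) = e^(−1.19×1.69) = e^(−2.011) = 0.1338; e^(−k₂t) = e^(−3.650) = 0.02598.
C_B = 1.19×2.45/(2.16−1.19) × (0.1338−0.02598) = 3.006×0.1079 = 0.3242 mol·L⁻¹.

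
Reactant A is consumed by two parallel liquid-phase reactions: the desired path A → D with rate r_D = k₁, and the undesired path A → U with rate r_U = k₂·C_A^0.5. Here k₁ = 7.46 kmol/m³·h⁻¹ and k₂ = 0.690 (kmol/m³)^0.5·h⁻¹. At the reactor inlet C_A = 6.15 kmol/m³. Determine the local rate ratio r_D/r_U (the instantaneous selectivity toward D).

4.36

S_{D/U} = r_D/r_U = (k₁)/(k₂·C_A^0.5) = (k₁/k₂)·C_A^-0.5.
= (7.46) / (0.690×6.150^0.5) = 7.460/1.711 = 4.36.
The undesired path is higher order in A, so low C_A (CSTR or dilute feed) favours D.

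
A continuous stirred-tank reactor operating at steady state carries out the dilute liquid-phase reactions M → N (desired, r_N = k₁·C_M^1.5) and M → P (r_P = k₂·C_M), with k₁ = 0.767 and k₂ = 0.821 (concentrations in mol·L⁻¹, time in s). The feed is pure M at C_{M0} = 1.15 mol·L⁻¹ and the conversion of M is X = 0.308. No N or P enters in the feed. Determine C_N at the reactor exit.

Exit C_M = C_{M0}(1−X) = 1.15×0.692 = 0.7958 mol·L⁻¹.
In a CSTR the entire volume is at exit conditions, so r_N = 0.767×0.7958^1.5 = 0.5445 and r_P = 0.821×0.7958 = 0.6534.
Fraction of consumed M going to N: r_N/(r_N+r_P) = 0.4546.
C_N = 0.4546·C_{M0}·X = 0.4546×1.15×0.308 = 0.161 mol·L⁻¹.

0.161 mol·L⁻¹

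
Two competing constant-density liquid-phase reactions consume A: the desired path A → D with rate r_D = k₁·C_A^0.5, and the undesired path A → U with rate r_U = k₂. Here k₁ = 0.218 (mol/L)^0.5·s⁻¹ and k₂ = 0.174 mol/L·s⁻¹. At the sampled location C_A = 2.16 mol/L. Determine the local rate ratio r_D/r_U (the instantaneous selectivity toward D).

1.84

S_{D/U} = r_D/r_U = (k₁·C_A^0.5)/(k₂) = (k₁/k₂)·C_A^0.5.
= (0.218×2.160^0.5) / (0.174) = 0.3204/0.1740 = 1.84.
Since the desired path is higher order in A, keeping C_A high (PFR or concentrated feed) favours D.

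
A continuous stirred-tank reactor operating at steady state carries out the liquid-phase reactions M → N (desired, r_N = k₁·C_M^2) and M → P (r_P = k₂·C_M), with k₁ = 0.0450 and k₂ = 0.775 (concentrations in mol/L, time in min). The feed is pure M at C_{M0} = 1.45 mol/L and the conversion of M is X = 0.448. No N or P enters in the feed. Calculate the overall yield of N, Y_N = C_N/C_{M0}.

Exit C_M = C_{M0}(1−X) = 1.45×0.552 = 0.8004 mol/L.
In a CSTR the entire volume is at exit conditions, so r_N = 0.0450×0.8004^2 = 0.02883 and r_P = 0.775×0.8004 = 0.6203.
Fraction of consumed M going to N: r_N/(r_N+r_P) = 0.04441.
C_N = 0.04441·C_{M0}·X = 0.04441×1.45×0.448 = 0.0288 mol/L; Y_N = C_N/C_{M0} = 0.0199.

0.0199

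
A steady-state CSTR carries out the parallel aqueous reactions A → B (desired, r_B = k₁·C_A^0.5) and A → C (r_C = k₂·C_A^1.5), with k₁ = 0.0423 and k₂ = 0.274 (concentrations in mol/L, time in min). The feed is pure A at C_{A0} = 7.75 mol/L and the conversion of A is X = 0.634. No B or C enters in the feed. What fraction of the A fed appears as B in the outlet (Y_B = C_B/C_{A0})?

0.0327

Exit C_A = C_{A0}(1−X) = 7.75×0.366 = 2.837 mol/L.
A CSTR operates uniformly at the exit composition, giving r_B = 0.07124 and r_C = 1.309 (each k·C_A^n at C_A = 2.837).
Fraction of consumed A going to B: r_B/(r_B+r_C) = 0.05162.
C_B = 0.05162·C_{A0}·X = 0.05162×7.75×0.634 = 0.254 mol/L; Y_B = C_B/C_{A0} = 0.0327.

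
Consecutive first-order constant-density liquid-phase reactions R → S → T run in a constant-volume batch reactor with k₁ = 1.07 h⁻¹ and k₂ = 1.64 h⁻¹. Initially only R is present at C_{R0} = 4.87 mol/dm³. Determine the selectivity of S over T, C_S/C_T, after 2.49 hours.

For first-order series with pure R initially, C_S(t) = k₁C_{R0}/(k₂−k₁)·(e^(−k₁t) − e^(−k₂t)).
e^(−k₁t) = e^(−1.07×2.49) = e^(−2.664) = 0.06965; e^(−k₂t) = e^(−4.084) = 0.01685.
C_S = 1.07×4.87/(1.64−1.07) × (0.06965−0.01685) = 9.142×0.05280 = 0.4827 mol/dm³.
C_R = C_{R0}e^(−k₁t) = 0.3392 mol/dm³, so C_T = C_{R0}−C_R−C_S = 4.048 mol/dm³; C_S/C_T = 0.119.

0.119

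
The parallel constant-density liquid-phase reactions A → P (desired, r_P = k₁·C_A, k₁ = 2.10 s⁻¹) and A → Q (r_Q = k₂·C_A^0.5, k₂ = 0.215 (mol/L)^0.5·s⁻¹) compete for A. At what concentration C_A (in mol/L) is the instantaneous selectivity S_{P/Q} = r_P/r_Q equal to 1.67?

S_{P/Q} = (k₁/k₂)·C_A^0.5 ⇒ C_A = (S·k₂/k₁)^(2).
= (1.67×0.215/2.10)^(2) = (0.1710)^(2) = 0.0292 mol/L.

0.0292 mol/L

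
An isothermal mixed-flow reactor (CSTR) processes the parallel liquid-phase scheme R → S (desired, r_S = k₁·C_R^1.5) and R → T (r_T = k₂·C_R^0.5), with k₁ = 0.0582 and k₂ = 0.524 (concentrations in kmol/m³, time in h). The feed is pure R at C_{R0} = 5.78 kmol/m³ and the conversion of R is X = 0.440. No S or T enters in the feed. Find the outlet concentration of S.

Exit C_R = C_{R0}(1−X) = 5.78×0.560 = 3.237 kmol/m³.
A CSTR operates uniformly at the exit composition, giving r_S = 0.3389 and r_T = 0.9427 (each k·C_R^n at C_R = 3.237).
Fraction of consumed R going to S: r_S/(r_S+r_T) = 0.2644.
C_S = 0.2644·C_{R0}·X = 0.2644×5.78×0.440 = 0.673 kmol/m³.

0.673 kmol/m³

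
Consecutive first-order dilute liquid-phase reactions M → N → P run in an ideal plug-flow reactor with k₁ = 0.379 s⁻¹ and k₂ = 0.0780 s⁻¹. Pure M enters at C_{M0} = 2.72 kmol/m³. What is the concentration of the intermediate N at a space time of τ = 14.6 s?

1.08 kmol/m³

The intermediate concentration in a first-order A→B→C sequence is C_N = k₁C_{M0}(e^(−k₁τ) − e^(−k₂τ))/(k₂−k₁).
e^(−k₁τ) = e^(−0.379×14.6) = e^(−5.533) = 0.003953; e^(−k₂τ) = e^(−1.139) = 0.3202.
C_N = 0.379×2.72/(0.0780−0.379) × (0.003953−0.3202) = (-3.425)×(-0.3163) = 1.083 kmol/m³.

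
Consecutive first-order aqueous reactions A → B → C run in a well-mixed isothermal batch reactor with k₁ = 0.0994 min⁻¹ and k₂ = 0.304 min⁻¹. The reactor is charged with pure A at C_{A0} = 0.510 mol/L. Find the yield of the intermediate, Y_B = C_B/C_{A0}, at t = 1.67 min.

0.119

Solving the coupled first-order balances gives C_B(t) = [k₁/(k₂−k₁)]·C_{A0}·(e^(−k₁t) − e^(−k₂t)).
e^(−k₁t) = e^(−0.0994×1.67) = e^(−0.1660) = 0.8470; e^(−k₂t) = e^(−0.5077) = 0.6019.
C_B = 0.0994×0.510/(0.304−0.0994) × (0.8470−0.6019) = 0.2478×0.2452 = 0.06074 mol/L.
Y_B = C_B/C_{A0} = 0.06074/0.510 = 0.119.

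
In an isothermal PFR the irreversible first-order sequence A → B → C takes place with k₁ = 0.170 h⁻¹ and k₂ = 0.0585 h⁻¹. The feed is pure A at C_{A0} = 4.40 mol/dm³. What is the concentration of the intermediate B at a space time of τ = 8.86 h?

For first-order series with pure A initially, C_B(τ) = k₁C_{A0}/(k₂−k₁)·(e^(−k₁τ) − e^(−k₂τ)).
e^(−k₁τ) = e^(−0.170×8.86) = e^(−1.506) = 0.2218; e^(−k₂τ) = e^(−0.5183) = 0.5955.
C_B = 0.170×4.40/(0.0585−0.170) × (0.2218−0.5955) = (-6.709)×(-0.3738) = 2.507 mol/dm³.

2.51 mol/dm³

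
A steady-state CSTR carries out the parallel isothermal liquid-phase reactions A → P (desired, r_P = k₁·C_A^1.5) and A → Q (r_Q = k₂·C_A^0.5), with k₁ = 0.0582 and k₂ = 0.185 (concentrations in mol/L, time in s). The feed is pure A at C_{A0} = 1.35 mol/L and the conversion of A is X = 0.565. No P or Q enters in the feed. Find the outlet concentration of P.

0.119 mol/L

Exit C_A = C_{A0}(1−X) = 1.35×0.435 = 0.5873 mol/L.
Rates in a CSTR are evaluated at the outlet concentration: r_P = 0.0582×0.5873^1.5 = 0.02619, r_Q = 0.185×0.5873^0.5 = 0.1418.
Fraction of consumed A going to P: r_P/(r_P+r_Q) = 0.1559.
C_P = 0.1559·C_{A0}·X = 0.1559×1.35×0.565 = 0.119 mol/L.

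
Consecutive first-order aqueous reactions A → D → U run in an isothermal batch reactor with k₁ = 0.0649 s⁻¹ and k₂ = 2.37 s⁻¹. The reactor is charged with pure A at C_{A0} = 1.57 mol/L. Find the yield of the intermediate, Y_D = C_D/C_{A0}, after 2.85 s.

Solving the coupled first-order balances gives C_D(t) = [k₁/(k₂−k₁)]·C_{A0}·(e^(−k₁t) − e^(−k₂t)).
e^(−k₁t) = e^(−0.0649×2.85) = e^(−0.1850) = 0.8311; e^(−k₂t) = e^(−6.755) = 0.001166.
C_D = 0.0649×1.57/(2.37−0.0649) × (0.8311−0.001166) = 0.04420×0.8300 = 0.03669 mol/L.
Y_D = C_D/C_{A0} = 0.03669/1.57 = 0.0234.

0.0234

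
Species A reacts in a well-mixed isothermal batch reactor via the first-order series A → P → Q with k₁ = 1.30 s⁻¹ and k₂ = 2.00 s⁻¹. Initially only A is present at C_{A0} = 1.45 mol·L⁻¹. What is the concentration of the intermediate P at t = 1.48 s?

The intermediate concentration in a first-order A→B→C sequence is C_P = k₁C_{A0}(e^(−k₁t) − e^(−k₂t))/(k₂−k₁).
e^(−k₁t) = e^(−1.30×1.48) = e^(−1.924) = 0.1460; e^(−k₂t) = e^(−2.960) = 0.05182.
C_P = 1.30×1.45/(2.00−1.30) × (0.1460−0.05182) = 2.693×0.09420 = 0.2537 mol·L⁻¹.

0.254 mol·L⁻¹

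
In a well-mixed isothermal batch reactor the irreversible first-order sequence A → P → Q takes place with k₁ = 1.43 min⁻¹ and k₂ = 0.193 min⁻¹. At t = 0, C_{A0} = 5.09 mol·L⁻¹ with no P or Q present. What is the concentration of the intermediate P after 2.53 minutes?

3.45 mol·L⁻¹

The intermediate concentration in a first-order A→B→C sequence is C_P = k₁C_{A0}(e^(−k₁t) − e^(−k₂t))/(k₂−k₁).
e^(−k₁t) = e^(−1.43×2.53) = e^(−3.618) = 0.02684; e^(−k₂t) = e^(−0.4883) = 0.6137.
C_P = 1.43×5.09/(0.193−1.43) × (0.02684−0.6137) = (-5.884)×(-0.5868) = 3.453 mol·L⁻¹.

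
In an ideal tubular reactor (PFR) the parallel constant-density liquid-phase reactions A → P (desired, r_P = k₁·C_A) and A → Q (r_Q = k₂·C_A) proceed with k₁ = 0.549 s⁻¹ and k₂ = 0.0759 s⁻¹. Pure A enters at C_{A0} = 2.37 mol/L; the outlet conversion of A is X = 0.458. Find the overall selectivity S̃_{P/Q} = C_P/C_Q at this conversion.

7.23

C_A = C_{A0}(1−X) = 1.285 mol/L.
Both paths are first order in A, so the instantaneous fraction to P is constant: dC_P/d(−C_A) = k₁/(k₁+k₂) = 0.8785.
C_P = 0.8785·(C_{A0}−C_A) = 0.8785×1.085 = 0.954 mol/L.
C_Q = (C_{A0}−C_A)−C_P = 0.1318 mol/L; S̃_{P/Q} = 0.9536/0.1318 = 7.23.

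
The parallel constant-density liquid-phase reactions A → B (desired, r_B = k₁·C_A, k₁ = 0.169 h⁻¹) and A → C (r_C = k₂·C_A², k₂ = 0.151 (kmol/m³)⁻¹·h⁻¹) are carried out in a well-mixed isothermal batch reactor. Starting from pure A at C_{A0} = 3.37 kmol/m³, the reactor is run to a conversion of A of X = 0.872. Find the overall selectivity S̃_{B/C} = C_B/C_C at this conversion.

C_A = C_{A0}(1−X) = 0.4314 kmol/m³.
Along a PFR/batch, dC_B/dC_A = −r_B/(r_B+r_C) = −k₁/(k₁+k₂·C_A).
Integrating from C_{A0} to C_A: C_B = (0.169/0.151)·ln[(0.169+0.151·3.37)/(0.169+0.151·0.431)] = 1.119·ln(0.6779/0.2341) = 1.190 kmol/m³.
C_C = (C_{A0}−C_A)−C_B = 1.749 kmol/m³; S̃_{B/C} = 1.190/1.749 = 0.680.

0.680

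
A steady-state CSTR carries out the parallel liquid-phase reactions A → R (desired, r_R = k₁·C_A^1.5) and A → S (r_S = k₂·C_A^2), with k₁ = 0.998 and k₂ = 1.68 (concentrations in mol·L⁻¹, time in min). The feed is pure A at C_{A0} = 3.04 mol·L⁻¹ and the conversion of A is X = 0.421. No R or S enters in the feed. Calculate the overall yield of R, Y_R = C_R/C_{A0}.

Exit C_A = C_{A0}(1−X) = 3.04×0.579 = 1.760 mol·L⁻¹.
In a CSTR the entire volume is at exit conditions, so r_R = 0.998×1.760^1.5 = 2.331 and r_S = 1.68×1.760^2 = 5.205.
Fraction of consumed A going to R: r_R/(r_R+r_S) = 0.3093.
C_R = 0.3093·C_{A0}·X = 0.3093×3.04×0.421 = 0.396 mol·L⁻¹; Y_R = C_R/C_{A0} = 0.130.

0.130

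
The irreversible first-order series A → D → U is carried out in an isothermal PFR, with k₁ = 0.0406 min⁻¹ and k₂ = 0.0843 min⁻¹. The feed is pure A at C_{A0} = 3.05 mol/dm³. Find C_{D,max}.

0.745 mol/dm³

For a first-order series the maximum intermediate yield is C_{D,max}/C_{A0} = (k₁/k₂)^[k₂/(k₂−k₁)].
= (0.0406/0.0843)^(0.0843/(0.0843−0.0406)) = (0.4816)^(1.929) = 0.2443.
C_{D,max} = 0.2443×3.05 = 0.745 mol/dm³.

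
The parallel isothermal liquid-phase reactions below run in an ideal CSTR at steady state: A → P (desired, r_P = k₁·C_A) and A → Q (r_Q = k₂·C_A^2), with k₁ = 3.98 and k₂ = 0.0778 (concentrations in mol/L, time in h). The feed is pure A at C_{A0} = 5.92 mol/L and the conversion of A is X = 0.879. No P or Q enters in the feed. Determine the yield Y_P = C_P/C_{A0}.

0.867

Exit C_A = C_{A0}(1−X) = 5.92×0.121 = 0.7163 mol/L.
In a CSTR the entire volume is at exit conditions, so r_P = 3.98×0.7163 = 2.851 and r_Q = 0.0778×0.7163^2 = 0.03992.
Fraction of consumed A going to P: r_P/(r_P+r_Q) = 0.9862.
C_P = 0.9862·C_{A0}·X = 0.9862×5.92×0.879 = 5.13 mol/L; Y_P = C_P/C_{A0} = 0.867.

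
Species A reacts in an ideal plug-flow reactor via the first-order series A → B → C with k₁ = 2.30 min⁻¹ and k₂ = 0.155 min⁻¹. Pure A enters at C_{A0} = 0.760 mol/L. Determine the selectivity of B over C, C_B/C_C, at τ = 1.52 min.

The intermediate concentration in a first-order A→B→C sequence is C_B = k₁C_{A0}(e^(−k₁τ) − e^(−k₂τ))/(k₂−k₁).
e^(−k₁τ) = e^(−2.30×1.52) = e^(−3.496) = 0.03032; e^(−k₂τ) = e^(−0.2356) = 0.7901.
C_B = 2.30×0.760/(0.155−2.30) × (0.03032−0.7901) = (-0.8149)×(-0.7598) = 0.6192 mol/L.
C_A = C_{A0}e^(−k₁τ) = 0.02304 mol/L, so C_C = C_{A0}−C_A−C_B = 0.1178 mol/L; C_B/C_C = 5.26.

5.26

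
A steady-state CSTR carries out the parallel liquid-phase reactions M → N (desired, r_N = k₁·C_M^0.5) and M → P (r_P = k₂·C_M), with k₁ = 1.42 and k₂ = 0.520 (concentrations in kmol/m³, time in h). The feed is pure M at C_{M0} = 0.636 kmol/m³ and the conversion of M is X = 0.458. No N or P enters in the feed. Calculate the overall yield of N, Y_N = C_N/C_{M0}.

Exit C_M = C_{M0}(1−X) = 0.636×0.542 = 0.3447 kmol/m³.
A CSTR operates uniformly at the exit composition, giving r_N = 0.8337 and r_P = 0.1793 (each k·C_M^n at C_M = 0.3447).
Fraction of consumed M going to N: r_N/(r_N+r_P) = 0.8230.
C_N = 0.8230·C_{M0}·X = 0.8230×0.636×0.458 = 0.240 kmol/m³; Y_N = C_N/C_{M0} = 0.377.

0.377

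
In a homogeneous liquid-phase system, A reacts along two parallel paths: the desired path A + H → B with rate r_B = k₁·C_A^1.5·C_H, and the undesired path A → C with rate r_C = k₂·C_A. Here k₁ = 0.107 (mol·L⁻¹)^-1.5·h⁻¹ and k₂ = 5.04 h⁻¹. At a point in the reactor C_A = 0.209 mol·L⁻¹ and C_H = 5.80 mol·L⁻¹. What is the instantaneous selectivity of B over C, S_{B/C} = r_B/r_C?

0.0563

S_{B/C} = r_B/r_C = (k₁·C_A^1.5·C_H)/(k₂·C_A) = (k₁/k₂)·C_A^0.5·C_H.
= (0.107×0.2090^1.5×5.800) / (5.04×0.2090) = 0.05930/1.053 = 0.0563.
Since the desired path is higher order in A, keeping C_A high (PFR or concentrated feed) favours B.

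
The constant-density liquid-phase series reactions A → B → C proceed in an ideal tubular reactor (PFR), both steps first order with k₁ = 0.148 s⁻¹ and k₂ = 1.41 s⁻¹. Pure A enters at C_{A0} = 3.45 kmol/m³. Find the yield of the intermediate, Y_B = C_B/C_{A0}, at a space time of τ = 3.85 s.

Solving the coupled first-order balances gives C_B(τ) = [k₁/(k₂−k₁)]·C_{A0}·(e^(−k₁τ) − e^(−k₂τ)).
e^(−k₁τ) = e^(−0.148×3.85) = e^(−0.5698) = 0.5656; e^(−k₂τ) = e^(−5.428) = 0.004390.
C_B = 0.148×3.45/(1.41−0.148) × (0.5656−0.004390) = 0.4046×0.5612 = 0.2271 kmol/m³.
Y_B = C_B/C_{A0} = 0.2271/3.45 = 0.0658.

0.0658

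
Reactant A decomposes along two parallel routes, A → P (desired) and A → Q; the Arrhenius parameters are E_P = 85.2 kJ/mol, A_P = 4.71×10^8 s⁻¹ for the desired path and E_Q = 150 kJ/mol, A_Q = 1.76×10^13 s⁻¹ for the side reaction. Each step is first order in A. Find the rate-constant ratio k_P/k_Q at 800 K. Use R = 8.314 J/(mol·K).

With equal orders, S_{P/Q} = k_P/k_Q = (A_P/A_Q)·exp[(E_Q−E_P)/(RT)].
(E_Q−E_P)/(RT) = (150−85.2)×10³/(8.314×800) = 64800/6651 = 9.743.
k_P/k_Q = (4.71×10^8/1.76×10^13)·exp(9.743) = 2.676×10^-5 × 17028 = 0.456.

0.456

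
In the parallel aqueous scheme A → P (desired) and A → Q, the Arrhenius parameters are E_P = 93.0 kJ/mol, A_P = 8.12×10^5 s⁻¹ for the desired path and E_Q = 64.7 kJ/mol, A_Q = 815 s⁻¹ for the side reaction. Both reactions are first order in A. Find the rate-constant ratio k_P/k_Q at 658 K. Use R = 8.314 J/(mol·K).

5.65

Since both paths have the same order in A, the concentration cancels and S_{P/Q} = k_P/k_Q = (A_P/A_Q)·exp[(E_Q−E_P)/(RT)].
(E_Q−E_P)/(RT) = (64.7−93.0)×10³/(8.314×658) = -28300/5471 = -5.173.
k_P/k_Q = (8.12×10^5/815)·exp(-5.173) = 996.3 × 0.005667 = 5.65.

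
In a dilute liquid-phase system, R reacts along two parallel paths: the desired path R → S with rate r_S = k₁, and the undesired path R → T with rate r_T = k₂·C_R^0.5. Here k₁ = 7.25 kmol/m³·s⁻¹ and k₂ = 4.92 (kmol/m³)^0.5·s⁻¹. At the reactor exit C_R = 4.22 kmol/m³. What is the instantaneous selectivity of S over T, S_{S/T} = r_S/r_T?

0.717

S_{S/T} = r_S/r_T = (k₁)/(k₂·C_R^0.5) = (k₁/k₂)·C_R^-0.5.
= (7.25) / (4.92×4.220^0.5) = 7.250/10.11 = 0.717.
The undesired path is higher order in R, so low C_R (CSTR or dilute feed) favours S.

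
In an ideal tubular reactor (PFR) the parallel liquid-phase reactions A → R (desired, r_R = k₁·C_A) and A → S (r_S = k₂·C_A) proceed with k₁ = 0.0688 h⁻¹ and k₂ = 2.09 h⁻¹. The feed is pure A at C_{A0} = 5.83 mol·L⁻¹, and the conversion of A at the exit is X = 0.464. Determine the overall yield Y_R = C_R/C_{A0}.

0.0148

C_A = C_{A0}(1−X) = 3.125 mol·L⁻¹.
Both paths are first order in A, so the instantaneous fraction to R is constant: dC_R/d(−C_A) = k₁/(k₁+k₂) = 0.03187.
C_R = 0.03187·(C_{A0}−C_A) = 0.03187×2.705 = 0.0862 mol·L⁻¹.
Y_R = C_R/C_{A0} = 0.08621/5.83 = 0.0148.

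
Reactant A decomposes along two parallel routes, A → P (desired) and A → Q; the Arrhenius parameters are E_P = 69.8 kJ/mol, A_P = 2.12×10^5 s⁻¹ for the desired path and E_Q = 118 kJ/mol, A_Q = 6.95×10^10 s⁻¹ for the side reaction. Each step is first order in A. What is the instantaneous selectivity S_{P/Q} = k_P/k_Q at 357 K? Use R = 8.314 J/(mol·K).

k_P/k_Q = (A_P/A_Q)·exp[−(E_P−E_Q)/(RT)] = (A_P/A_Q)·exp[(E_Q−E_P)/(RT)].
(E_Q−E_P)/(RT) = (118−69.8)×10³/(8.314×357) = 48200/2968 = 16.24.
k_P/k_Q = (2.12×10^5/6.95×10^10)·exp(16.24) = 3.050×10^-6 × 1.129×10^7 = 34.4.

34.4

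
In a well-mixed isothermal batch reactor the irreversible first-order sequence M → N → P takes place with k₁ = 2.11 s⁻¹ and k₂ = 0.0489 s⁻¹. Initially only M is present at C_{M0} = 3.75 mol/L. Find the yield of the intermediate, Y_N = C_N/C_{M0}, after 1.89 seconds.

For first-order series with pure M initially, C_N(t) = k₁C_{M0}/(k₂−k₁)·(e^(−k₁t) − e^(−k₂t)).
e^(−k₁t) = e^(−2.11×1.89) = e^(−3.988) = 0.01854; e^(−k₂t) = e^(−0.09242) = 0.9117.
C_N = 2.11×3.75/(0.0489−2.11) × (0.01854−0.9117) = (-3.839)×(-0.8932) = 3.429 mol/L.
Y_N = C_N/C_{M0} = 3.429/3.75 = 0.914.

0.914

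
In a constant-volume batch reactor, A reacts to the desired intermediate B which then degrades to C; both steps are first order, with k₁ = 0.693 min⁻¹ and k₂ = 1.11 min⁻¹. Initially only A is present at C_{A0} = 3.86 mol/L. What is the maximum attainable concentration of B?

1.10 mol/L

At the optimum, C_{B,max}/C_{A0} = (k₁/k₂)^[k₂/(k₂−k₁)].
= (0.693/1.11)^(1.11/(1.11−0.693)) = (0.6243)^(2.662) = 0.2854.
C_{B,max} = 0.2854×3.86 = 1.10 mol/L.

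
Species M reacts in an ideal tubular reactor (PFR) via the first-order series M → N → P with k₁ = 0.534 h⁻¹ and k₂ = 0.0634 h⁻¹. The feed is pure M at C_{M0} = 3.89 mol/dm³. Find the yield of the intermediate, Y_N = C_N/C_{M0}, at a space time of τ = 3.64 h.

The intermediate concentration in a first-order A→B→C sequence is C_N = k₁C_{M0}(e^(−k₁τ) − e^(−k₂τ))/(k₂−k₁).
e^(−k₁τ) = e^(−0.534×3.64) = e^(−1.944) = 0.1432; e^(−k₂τ) = e^(−0.2308) = 0.7939.
C_N = 0.534×3.89/(0.0634−0.534) × (0.1432−0.7939) = (-4.414)×(-0.6508) = 2.872 mol/dm³.
Y_N = C_N/C_{M0} = 2.872/3.89 = 0.738.

0.738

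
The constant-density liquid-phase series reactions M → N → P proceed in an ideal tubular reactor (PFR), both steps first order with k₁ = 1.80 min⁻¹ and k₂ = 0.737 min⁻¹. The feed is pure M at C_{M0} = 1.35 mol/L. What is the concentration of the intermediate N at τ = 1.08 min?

0.704 mol/L

The intermediate concentration in a first-order A→B→C sequence is C_N = k₁C_{M0}(e^(−k₁τ) − e^(−k₂τ))/(k₂−k₁).
e^(−k₁τ) = e^(−1.80×1.08) = e^(−1.944) = 0.1431; e^(−k₂τ) = e^(−0.7960) = 0.4511.
C_N = 1.80×1.35/(0.737−1.80) × (0.1431−0.4511) = (-2.286)×(-0.3080) = 0.7041 mol/L.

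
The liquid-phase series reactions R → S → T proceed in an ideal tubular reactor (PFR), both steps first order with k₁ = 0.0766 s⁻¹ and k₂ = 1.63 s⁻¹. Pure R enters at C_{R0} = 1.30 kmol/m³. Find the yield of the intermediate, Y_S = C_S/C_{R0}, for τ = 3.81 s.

0.0367

Solving the coupled first-order balances gives C_S(τ) = [k₁/(k₂−k₁)]·C_{R0}·(e^(−k₁τ) − e^(−k₂τ)).
e^(−k₁τ) = e^(−0.0766×3.81) = e^(−0.2918) = 0.7469; e^(−k₂τ) = e^(−6.210) = 0.002009.
C_S = 0.0766×1.30/(1.63−0.0766) × (0.7469−0.002009) = 0.06410×0.7449 = 0.04775 kmol/m³.
Y_S = C_S/C_{R0} = 0.04775/1.30 = 0.0367.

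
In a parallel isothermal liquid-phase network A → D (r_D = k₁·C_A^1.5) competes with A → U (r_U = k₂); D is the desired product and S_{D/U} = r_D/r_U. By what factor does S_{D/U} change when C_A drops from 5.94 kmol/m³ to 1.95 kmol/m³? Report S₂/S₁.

0.188

S_{D/U} = (k₁/k₂)·C_A^1.5, so S₂/S₁ = (C_{A,2}/C_{A,1})^1.5.
= (1.95/5.94)^1.5 = (0.3283)^1.5 = 0.188.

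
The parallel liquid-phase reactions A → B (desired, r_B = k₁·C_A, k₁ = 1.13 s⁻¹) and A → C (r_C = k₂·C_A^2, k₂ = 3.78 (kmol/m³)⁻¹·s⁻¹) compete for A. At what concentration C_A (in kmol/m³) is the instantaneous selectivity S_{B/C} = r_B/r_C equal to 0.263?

1.14 kmol/m³

S_{B/C} = (k₁/k₂)·C_A⁻¹ ⇒ C_A = (S·k₂/k₁)^(-1).
= (0.263×3.78/1.13)^(-1) = (0.8798)^(-1) = 1.14 kmol/m³.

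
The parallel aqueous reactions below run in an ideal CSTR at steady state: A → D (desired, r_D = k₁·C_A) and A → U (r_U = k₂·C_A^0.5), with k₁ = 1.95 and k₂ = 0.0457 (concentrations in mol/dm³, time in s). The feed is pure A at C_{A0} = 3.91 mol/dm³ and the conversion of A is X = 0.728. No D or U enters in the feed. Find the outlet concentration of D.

Exit C_A = C_{A0}(1−X) = 3.91×0.272 = 1.064 mol/dm³.
In a CSTR the entire volume is at exit conditions, so r_D = 1.95×1.064 = 2.074 and r_U = 0.0457×1.064^0.5 = 0.04713.
Fraction of consumed A going to D: r_D/(r_D+r_U) = 0.9778.
C_D = 0.9778·C_{A0}·X = 0.9778×3.91×0.728 = 2.78 mol/dm³.

2.78 mol/dm³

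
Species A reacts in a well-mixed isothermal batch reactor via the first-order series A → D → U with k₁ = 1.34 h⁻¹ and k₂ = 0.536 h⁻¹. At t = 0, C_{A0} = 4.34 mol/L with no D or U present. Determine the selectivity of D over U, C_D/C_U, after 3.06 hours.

The intermediate concentration in a first-order A→B→C sequence is C_D = k₁C_{A0}(e^(−k₁t) − e^(−k₂t))/(k₂−k₁).
e^(−k₁t) = e^(−1.34×3.06) = e^(−4.100) = 0.01657; e^(−k₂t) = e^(−1.640) = 0.1939.
C_D = 1.34×4.34/(0.536−1.34) × (0.01657−0.1939) = (-7.233)×(-0.1774) = 1.283 mol/L.
C_A = C_{A0}e^(−k₁t) = 0.07190 mol/L, so C_U = C_{A0}−C_A−C_D = 2.985 mol/L; C_D/C_U = 0.430.

0.430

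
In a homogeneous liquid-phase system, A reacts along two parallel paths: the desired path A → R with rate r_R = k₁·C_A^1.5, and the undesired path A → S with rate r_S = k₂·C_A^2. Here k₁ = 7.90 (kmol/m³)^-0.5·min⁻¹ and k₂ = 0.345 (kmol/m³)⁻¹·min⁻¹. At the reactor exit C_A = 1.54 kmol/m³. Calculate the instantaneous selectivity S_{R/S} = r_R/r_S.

S_{R/S} = r_R/r_S = (k₁·C_A^1.5)/(k₂·C_A^2) = (k₁/k₂)·C_A^-0.5.
= (7.90×1.540^1.5) / (0.345×1.540^2) = 15.10/0.8182 = 18.5.

18.5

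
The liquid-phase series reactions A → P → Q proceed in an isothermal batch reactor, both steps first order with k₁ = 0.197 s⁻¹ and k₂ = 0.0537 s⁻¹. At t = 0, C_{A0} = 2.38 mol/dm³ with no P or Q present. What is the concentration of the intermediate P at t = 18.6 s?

1.12 mol/dm³

Solving the coupled first-order balances gives C_P(t) = [k₁/(k₂−k₁)]·C_{A0}·(e^(−k₁t) − e^(−k₂t)).
e^(−k₁t) = e^(−0.197×18.6) = e^(−3.664) = 0.02562; e^(−k₂t) = e^(−0.9988) = 0.3683.
C_P = 0.197×2.38/(0.0537−0.197) × (0.02562−0.3683) = (-3.272)×(-0.3427) = 1.121 mol/dm³.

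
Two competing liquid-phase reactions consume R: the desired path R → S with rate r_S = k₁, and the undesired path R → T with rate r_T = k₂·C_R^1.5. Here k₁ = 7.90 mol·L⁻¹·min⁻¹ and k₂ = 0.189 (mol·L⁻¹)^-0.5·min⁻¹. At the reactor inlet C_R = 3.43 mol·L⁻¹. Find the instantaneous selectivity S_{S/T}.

6.58

S_{S/T} = r_S/r_T = (k₁)/(k₂·C_R^1.5) = (k₁/k₂)·C_R^-1.5.
= (7.90) / (0.189×3.430^1.5) = 7.900/1.201 = 6.58.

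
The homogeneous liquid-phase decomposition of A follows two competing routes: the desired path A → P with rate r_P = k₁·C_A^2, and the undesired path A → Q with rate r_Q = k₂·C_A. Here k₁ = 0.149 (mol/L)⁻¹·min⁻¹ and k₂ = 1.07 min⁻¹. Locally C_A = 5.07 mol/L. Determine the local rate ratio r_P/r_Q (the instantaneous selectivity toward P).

S_{P/Q} = r_P/r_Q = (k₁·C_A^2)/(k₂·C_A) = (k₁/k₂)·C_A.
= (0.149×5.070^2) / (1.07×5.070) = 3.830/5.425 = 0.706.

0.706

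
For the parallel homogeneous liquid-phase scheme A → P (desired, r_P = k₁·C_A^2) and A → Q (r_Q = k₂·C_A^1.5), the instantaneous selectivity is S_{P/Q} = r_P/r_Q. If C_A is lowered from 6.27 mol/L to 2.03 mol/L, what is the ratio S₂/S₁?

0.569

S_{P/Q} = (k₁/k₂)·C_A^0.5, so S₂/S₁ = (C_{A,2}/C_{A,1})^0.5.
= (2.03/6.27)^0.5 = (0.3238)^0.5 = 0.569.
Selectivity toward P falls as C_A falls — high-concentration operation is favoured.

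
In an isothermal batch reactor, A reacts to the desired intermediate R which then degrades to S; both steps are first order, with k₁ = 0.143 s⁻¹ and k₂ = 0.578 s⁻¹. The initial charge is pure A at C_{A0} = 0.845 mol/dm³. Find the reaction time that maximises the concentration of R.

For first-order series the maximum of C_R occurs at t_opt = ln(k₂/k₁)/(k₂−k₁).
= ln(0.578/0.143)/(0.578−0.143) = ln(4.042)/0.4350 = 1.397/0.4350 = 3.21 s.

3.21 s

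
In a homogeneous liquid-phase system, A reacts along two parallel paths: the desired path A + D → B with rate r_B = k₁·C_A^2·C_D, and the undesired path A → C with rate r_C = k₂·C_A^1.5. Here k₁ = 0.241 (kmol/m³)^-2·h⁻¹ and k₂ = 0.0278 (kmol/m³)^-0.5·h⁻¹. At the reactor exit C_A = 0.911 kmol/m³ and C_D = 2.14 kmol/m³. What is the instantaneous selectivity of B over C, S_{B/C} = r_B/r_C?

17.7

S_{B/C} = r_B/r_C = (k₁·C_A^2·C_D)/(k₂·C_A^1.5) = (k₁/k₂)·C_A^0.5·C_D.
= (0.241×0.9110^2×2.140) / (0.0278×0.9110^1.5) = 0.4280/0.02417 = 17.7.
Since the desired path is higher order in A, keeping C_A high (PFR or concentrated feed) favours B.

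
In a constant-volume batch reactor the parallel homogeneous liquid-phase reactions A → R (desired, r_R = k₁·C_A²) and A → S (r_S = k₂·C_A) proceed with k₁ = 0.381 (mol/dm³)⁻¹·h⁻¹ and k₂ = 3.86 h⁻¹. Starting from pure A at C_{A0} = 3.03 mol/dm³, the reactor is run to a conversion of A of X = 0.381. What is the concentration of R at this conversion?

0.224 mol/dm³

C_A = C_{A0}(1−X) = 1.876 mol/dm³.
Along a PFR/batch, dC_S/dC_A = −r_S/(r_R+r_S) = −k₂/(k₂+k₁·C_A).
Integrating from C_{A0} to C_A: C_S = (3.86/0.381)·ln[(3.86+0.381·3.03)/(3.86+0.381·1.88)] = 10.13·ln(5.014/4.575) = 0.9301 mol/dm³.
Then C_R = (C_{A0}−C_A) − C_S = 1.154 − 0.9301 = 0.2244 mol/dm³.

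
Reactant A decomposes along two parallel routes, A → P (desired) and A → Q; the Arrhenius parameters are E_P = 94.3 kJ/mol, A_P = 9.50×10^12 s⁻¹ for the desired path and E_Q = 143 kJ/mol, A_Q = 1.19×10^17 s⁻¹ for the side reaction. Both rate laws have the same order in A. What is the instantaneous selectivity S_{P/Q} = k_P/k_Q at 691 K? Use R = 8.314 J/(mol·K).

0.383

k_P/k_Q = (A_P/A_Q)·exp[−(E_P−E_Q)/(RT)] = (A_P/A_Q)·exp[(E_Q−E_P)/(RT)].
(E_Q−E_P)/(RT) = (143−94.3)×10³/(8.314×691) = 48700/5745 = 8.477.
k_P/k_Q = (9.50×10^12/1.19×10^17)·exp(8.477) = 7.983×10^-5 × 4803 = 0.383.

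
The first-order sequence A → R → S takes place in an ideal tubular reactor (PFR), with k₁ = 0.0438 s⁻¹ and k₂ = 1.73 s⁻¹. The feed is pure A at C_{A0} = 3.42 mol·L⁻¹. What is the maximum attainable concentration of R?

0.0787 mol·L⁻¹

For a first-order series the maximum intermediate yield is C_{R,max}/C_{A0} = (k₁/k₂)^[k₂/(k₂−k₁)].
= (0.0438/1.73)^(1.73/(1.73−0.0438)) = (0.02532)^(1.026) = 0.02301.
C_{R,max} = 0.02301×3.42 = 0.0787 mol·L⁻¹.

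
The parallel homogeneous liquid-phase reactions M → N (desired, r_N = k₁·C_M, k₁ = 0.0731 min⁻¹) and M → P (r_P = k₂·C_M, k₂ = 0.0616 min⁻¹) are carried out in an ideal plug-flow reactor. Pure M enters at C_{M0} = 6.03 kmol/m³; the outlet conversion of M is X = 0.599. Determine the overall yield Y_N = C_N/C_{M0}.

C_M = C_{M0}(1−X) = 2.418 kmol/m³.
Both paths are first order in M, so the instantaneous fraction to N is constant: dC_N/d(−C_M) = k₁/(k₁+k₂) = 0.5427.
C_N = 0.5427·(C_{M0}−C_M) = 0.5427×3.612 = 1.96 kmol/m³.
Y_N = C_N/C_{M0} = 1.960/6.03 = 0.325.

0.325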